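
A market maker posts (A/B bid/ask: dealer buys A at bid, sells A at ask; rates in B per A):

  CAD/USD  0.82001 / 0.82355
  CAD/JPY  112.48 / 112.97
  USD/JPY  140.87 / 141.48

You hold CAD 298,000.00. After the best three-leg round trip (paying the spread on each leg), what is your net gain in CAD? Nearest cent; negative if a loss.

Net profit: CAD 6,712.87

Best loop CAD → USD → JPY → CAD:
CAD 298,000.00 × 0.82001 (sell CAD at bid) = USD 244,362.98
USD 244,362.98 × 140.87 (sell USD at bid) = JPY 34,423,413
JPY 34,423,413 ÷ 112.97 (buy CAD at ask) = CAD 304,712.87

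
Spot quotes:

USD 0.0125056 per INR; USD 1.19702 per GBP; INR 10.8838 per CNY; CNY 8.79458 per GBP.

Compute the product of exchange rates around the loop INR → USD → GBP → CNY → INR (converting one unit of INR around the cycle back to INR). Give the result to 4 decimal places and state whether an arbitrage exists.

1.0000 (no arbitrage)

Around INR → USD → GBP → CNY → INR: 1 × 0.0125056 ÷ 1.19702 × 8.79458 × 10.8838 = 0.999997
Product ≈ 1 (deviation 0.000%, within rounding noise).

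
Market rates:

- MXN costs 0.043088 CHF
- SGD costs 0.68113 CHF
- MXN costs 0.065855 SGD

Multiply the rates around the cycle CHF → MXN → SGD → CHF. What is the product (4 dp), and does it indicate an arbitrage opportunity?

Around CHF → MXN → SGD → CHF: 1 ÷ 0.043088 × 0.065855 × 0.68113 = 1.041028
Product > 1; profitable direction is CHF → MXN → SGD → CHF.

1.0410 (arbitrage exists)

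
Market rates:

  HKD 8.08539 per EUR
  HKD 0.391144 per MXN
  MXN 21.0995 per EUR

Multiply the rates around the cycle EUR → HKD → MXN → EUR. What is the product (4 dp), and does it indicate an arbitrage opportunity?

Around EUR → HKD → MXN → EUR: 1 × 8.08539 ÷ 0.391144 ÷ 21.0995 = 0.979698
Product < 1; profitable direction is EUR → MXN → HKD → EUR.

0.9797 (arbitrage exists)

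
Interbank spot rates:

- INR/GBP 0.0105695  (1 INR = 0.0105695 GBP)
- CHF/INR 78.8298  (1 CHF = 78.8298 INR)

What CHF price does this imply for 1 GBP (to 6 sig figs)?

1 GBP ÷ 0.0105695 = 94.6119 INR
94.6119 INR ÷ 78.8298 = 1.2002 CHF

GBP/CHF = 1.20020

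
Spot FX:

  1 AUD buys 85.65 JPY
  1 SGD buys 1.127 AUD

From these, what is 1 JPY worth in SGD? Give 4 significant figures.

JPY/SGD = 0.01036

1 JPY ÷ 85.65 = 0.0116754 AUD
0.0116754 AUD ÷ 1.127 = 0.0103597 SGD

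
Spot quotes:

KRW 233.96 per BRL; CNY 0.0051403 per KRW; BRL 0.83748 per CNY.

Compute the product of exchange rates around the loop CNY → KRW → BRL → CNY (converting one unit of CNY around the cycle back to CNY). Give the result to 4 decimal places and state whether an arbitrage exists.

0.9929 (arbitrage exists)

Around CNY → KRW → BRL → CNY: 1 ÷ 0.0051403 ÷ 233.96 ÷ 0.83748 = 0.992877
Product < 1; profitable direction is CNY → BRL → KRW → CNY.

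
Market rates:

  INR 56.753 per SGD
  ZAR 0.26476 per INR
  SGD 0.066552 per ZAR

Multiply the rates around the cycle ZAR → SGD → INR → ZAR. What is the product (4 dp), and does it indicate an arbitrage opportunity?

Around ZAR → SGD → INR → ZAR: 1 × 0.066552 × 56.753 × 0.26476 = 1.000005
Product ≈ 1 (deviation 0.001%, within rounding noise).

1.0000 (no arbitrage)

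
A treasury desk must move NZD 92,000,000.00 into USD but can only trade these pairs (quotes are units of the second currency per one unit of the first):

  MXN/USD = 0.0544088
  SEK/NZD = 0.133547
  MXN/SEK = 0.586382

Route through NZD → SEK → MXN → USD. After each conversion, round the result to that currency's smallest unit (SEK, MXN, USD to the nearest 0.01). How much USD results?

USD 63,920,800.92

NZD 92,000,000.00 ÷ 0.133547 = SEK 688,896,044.09
SEK 688,896,044.09 ÷ 0.586382 = MXN 1,174,824,677.58
MXN 1,174,824,677.58 × 0.0544088 = USD 63,920,800.92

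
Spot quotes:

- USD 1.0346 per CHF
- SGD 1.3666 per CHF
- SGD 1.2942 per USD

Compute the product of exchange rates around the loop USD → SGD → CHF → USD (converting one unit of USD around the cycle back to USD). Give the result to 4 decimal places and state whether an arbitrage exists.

0.9798 (arbitrage exists)

Around USD → SGD → CHF → USD: 1 × 1.2942 ÷ 1.3666 × 1.0346 = 0.979789
Product < 1; profitable direction is USD → CHF → SGD → USD.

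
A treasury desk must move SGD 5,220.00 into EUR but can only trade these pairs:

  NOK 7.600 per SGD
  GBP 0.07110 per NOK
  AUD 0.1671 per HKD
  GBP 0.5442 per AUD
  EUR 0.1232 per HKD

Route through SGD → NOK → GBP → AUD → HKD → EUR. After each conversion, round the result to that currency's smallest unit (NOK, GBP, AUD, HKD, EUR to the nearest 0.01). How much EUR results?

EUR 3,821.46

SGD 5,220.00 × 7.600 = NOK 39,672.00
NOK 39,672.00 × 0.07110 = GBP 2,820.68
GBP 2,820.68 ÷ 0.5442 = AUD 5,183.17
AUD 5,183.17 ÷ 0.1671 = HKD 31,018.37
HKD 31,018.37 × 0.1232 = EUR 3,821.46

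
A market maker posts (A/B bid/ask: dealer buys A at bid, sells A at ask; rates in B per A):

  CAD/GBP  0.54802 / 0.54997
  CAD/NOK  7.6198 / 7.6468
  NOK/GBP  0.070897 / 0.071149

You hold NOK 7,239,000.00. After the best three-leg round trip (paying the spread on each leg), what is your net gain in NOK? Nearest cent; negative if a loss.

Best loop NOK → CAD → GBP → NOK:
NOK 7,239,000.00 ÷ 7.6468 (buy CAD at ask) = CAD 946,670.50
CAD 946,670.50 × 0.54802 (sell CAD at bid) = GBP 518,794.37
GBP 518,794.37 ÷ 0.071149 (buy NOK at ask) = NOK 7,291,660.72

Net profit: NOK 52,660.72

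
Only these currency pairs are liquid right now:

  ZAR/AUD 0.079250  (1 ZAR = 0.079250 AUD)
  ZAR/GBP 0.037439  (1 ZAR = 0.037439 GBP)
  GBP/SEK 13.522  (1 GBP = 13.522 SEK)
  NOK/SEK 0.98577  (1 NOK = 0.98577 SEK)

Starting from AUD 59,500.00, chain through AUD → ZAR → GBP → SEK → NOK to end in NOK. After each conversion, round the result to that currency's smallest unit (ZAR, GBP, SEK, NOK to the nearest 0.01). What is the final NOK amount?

AUD 59,500.00 ÷ 0.079250 = ZAR 750,788.64
ZAR 750,788.64 × 0.037439 = GBP 28,108.78
GBP 28,108.78 × 13.522 = SEK 380,086.92
SEK 380,086.92 ÷ 0.98577 = NOK 385,573.63

NOK 385,573.63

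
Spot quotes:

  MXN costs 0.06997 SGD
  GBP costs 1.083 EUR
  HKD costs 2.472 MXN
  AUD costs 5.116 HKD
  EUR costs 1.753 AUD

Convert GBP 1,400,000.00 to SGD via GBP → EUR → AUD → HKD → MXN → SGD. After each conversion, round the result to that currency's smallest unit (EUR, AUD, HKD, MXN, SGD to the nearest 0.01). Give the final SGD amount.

GBP 1,400,000.00 × 1.083 = EUR 1,516,200.00
EUR 1,516,200.00 × 1.753 = AUD 2,657,898.60
AUD 2,657,898.60 × 5.116 = HKD 13,597,809.24
HKD 13,597,809.24 × 2.472 = MXN 33,613,784.44
MXN 33,613,784.44 × 0.06997 = SGD 2,351,956.50

SGD 2,351,956.50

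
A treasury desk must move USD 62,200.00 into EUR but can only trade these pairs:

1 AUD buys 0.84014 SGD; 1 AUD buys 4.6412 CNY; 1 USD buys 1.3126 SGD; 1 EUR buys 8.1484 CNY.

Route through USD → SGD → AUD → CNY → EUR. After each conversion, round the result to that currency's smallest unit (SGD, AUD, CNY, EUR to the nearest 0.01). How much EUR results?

EUR 55,351.46

USD 62,200.00 × 1.3126 = SGD 81,643.72
SGD 81,643.72 ÷ 0.84014 = AUD 97,178.71
AUD 97,178.71 × 4.6412 = CNY 451,025.83
CNY 451,025.83 ÷ 8.1484 = EUR 55,351.46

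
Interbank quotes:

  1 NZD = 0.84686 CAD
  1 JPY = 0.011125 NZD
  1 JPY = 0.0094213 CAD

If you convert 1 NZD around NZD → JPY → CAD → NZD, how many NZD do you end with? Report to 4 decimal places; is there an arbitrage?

Around NZD → JPY → CAD → NZD: 1 ÷ 0.011125 × 0.0094213 ÷ 0.84686 = 0.999998
Product ≈ 1 (deviation 0.000%, within rounding noise).

1.0000 (no arbitrage)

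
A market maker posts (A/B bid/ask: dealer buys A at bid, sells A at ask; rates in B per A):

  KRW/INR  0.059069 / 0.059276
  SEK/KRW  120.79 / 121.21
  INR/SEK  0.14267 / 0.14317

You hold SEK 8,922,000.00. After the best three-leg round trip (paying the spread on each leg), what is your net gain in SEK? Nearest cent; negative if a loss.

Best loop SEK → KRW → INR → SEK:
SEK 8,922,000.00 × 120.79 (sell SEK at bid) = KRW 1,077,688,380
KRW 1,077,688,380 × 0.059069 (sell KRW at bid) = INR 63,657,974.92
INR 63,657,974.92 × 0.14267 (sell INR at bid) = SEK 9,082,083.28

Net profit: SEK 160,083.28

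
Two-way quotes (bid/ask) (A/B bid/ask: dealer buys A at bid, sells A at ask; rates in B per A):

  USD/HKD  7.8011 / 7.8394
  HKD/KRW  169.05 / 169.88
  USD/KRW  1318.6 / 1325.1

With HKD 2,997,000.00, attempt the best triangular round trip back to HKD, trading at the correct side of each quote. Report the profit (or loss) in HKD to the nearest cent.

Net result: HKD -14,303.19 (no profitable arbitrage after spreads)

Best loop HKD → KRW → USD → HKD:
HKD 2,997,000.00 × 169.05 (sell HKD at bid) = KRW 506,642,850
KRW 506,642,850 ÷ 1325.1 (buy USD at ask) = USD 382,343.11
USD 382,343.11 × 7.8011 (sell USD at bid) = HKD 2,982,696.81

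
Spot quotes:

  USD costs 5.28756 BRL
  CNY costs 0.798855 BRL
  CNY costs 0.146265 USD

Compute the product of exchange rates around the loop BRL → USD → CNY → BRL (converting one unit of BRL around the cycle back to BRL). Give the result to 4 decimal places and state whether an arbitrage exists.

1.0329 (arbitrage exists)

Around BRL → USD → CNY → BRL: 1 ÷ 5.28756 ÷ 0.146265 × 0.798855 = 1.032933
Product > 1; profitable direction is BRL → USD → CNY → BRL.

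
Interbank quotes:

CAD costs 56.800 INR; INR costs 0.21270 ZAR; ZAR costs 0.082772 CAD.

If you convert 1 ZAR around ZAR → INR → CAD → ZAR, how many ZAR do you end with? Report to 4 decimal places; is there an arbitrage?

Around ZAR → INR → CAD → ZAR: 1 ÷ 0.21270 ÷ 56.800 ÷ 0.082772 = 1.000002
Product ≈ 1 (deviation 0.000%, within rounding noise).

1.0000 (no arbitrage)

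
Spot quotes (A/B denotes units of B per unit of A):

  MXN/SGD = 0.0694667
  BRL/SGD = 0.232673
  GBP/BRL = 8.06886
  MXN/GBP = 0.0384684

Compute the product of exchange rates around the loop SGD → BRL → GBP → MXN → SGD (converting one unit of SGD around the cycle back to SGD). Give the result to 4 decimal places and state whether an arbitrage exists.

0.9619 (arbitrage exists)

Around SGD → BRL → GBP → MXN → SGD: 1 ÷ 0.232673 ÷ 8.06886 ÷ 0.0384684 × 0.0694667 = 0.961866
Product < 1; profitable direction is SGD → MXN → GBP → BRL → SGD.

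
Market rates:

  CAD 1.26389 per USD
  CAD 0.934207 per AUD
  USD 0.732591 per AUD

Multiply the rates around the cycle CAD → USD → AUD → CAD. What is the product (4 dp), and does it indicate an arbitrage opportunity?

1.0090 (arbitrage exists)

Around CAD → USD → AUD → CAD: 1 ÷ 1.26389 ÷ 0.732591 × 0.934207 = 1.008956
Product > 1; profitable direction is CAD → USD → AUD → CAD.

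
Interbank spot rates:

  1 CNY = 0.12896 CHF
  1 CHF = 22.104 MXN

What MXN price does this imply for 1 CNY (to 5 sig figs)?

CNY/MXN = 2.8505

1 CNY × 0.12896 = 0.12896 CHF
0.12896 CHF × 22.104 = 2.85053 MXN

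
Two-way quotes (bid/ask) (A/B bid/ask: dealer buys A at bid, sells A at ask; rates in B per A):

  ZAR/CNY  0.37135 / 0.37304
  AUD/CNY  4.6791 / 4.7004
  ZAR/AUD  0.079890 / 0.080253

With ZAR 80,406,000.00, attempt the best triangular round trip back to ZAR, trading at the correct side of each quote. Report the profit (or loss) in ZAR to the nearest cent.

Net profit: ZAR 166,678.85

Best loop ZAR → AUD → CNY → ZAR:
ZAR 80,406,000.00 × 0.079890 (sell ZAR at bid) = AUD 6,423,635.34
AUD 6,423,635.34 × 4.6791 (sell AUD at bid) = CNY 30,056,832.12
CNY 30,056,832.12 ÷ 0.37304 (buy ZAR at ask) = ZAR 80,572,678.85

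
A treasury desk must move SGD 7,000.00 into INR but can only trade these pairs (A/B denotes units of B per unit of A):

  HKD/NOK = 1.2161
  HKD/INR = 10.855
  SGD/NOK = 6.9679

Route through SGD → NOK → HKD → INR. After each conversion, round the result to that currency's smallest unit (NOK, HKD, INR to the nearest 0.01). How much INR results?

INR 435,372.01

SGD 7,000.00 × 6.9679 = NOK 48,775.30
NOK 48,775.30 ÷ 1.2161 = HKD 40,107.97
HKD 40,107.97 × 10.855 = INR 435,372.01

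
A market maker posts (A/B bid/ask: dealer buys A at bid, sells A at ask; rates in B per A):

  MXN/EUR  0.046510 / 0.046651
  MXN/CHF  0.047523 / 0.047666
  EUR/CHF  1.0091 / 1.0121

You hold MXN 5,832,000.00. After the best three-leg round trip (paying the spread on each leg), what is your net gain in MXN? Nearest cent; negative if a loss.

Best loop MXN → CHF → EUR → MXN:
MXN 5,832,000.00 × 0.047523 (sell MXN at bid) = CHF 277,154.14
CHF 277,154.14 ÷ 1.0121 (buy EUR at ask) = EUR 273,840.66
EUR 273,840.66 ÷ 0.046651 (buy MXN at ask) = MXN 5,869,984.87

Net profit: MXN 37,984.87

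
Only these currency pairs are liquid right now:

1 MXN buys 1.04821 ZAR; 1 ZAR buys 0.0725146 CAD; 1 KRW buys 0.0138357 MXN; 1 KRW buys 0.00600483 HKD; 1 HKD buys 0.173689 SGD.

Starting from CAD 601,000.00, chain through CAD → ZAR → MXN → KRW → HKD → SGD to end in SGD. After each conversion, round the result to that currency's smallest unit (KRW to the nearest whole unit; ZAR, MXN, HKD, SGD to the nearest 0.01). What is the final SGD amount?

SGD 596,036.17

CAD 601,000.00 ÷ 0.0725146 = ZAR 8,287,986.14
ZAR 8,287,986.14 ÷ 1.04821 = MXN 7,906,799.34
MXN 7,906,799.34 ÷ 0.0138357 = KRW 571,478,085
KRW 571,478,085 × 0.00600483 = HKD 3,431,628.75
HKD 3,431,628.75 × 0.173689 = SGD 596,036.17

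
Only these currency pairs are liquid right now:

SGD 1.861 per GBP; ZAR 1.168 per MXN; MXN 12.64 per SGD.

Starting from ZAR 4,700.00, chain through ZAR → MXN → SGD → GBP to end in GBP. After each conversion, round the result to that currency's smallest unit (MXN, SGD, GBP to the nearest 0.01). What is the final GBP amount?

ZAR 4,700.00 ÷ 1.168 = MXN 4,023.97
MXN 4,023.97 ÷ 12.64 = SGD 318.35
SGD 318.35 ÷ 1.861 = GBP 171.06

GBP 171.06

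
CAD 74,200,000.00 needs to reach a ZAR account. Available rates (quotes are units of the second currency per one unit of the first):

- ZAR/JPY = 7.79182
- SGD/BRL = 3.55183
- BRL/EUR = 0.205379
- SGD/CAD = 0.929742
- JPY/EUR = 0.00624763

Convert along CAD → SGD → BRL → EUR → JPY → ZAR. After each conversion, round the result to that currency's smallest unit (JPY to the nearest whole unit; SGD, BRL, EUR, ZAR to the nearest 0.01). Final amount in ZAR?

ZAR 1,195,901,603.73

CAD 74,200,000.00 ÷ 0.929742 = SGD 79,807,086.27
SGD 79,807,086.27 × 3.55183 = BRL 283,461,203.23
BRL 283,461,203.23 × 0.205379 = EUR 58,216,978.46
EUR 58,216,978.46 ÷ 0.00624763 = JPY 9,318,250,034
JPY 9,318,250,034 ÷ 7.79182 = ZAR 1,195,901,603.73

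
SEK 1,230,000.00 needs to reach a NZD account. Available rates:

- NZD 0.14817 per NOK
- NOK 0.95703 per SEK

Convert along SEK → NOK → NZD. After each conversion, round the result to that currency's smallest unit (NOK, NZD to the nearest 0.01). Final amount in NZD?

SEK 1,230,000.00 × 0.95703 = NOK 1,177,146.90
NOK 1,177,146.90 × 0.14817 = NZD 174,417.86

NZD 174,417.86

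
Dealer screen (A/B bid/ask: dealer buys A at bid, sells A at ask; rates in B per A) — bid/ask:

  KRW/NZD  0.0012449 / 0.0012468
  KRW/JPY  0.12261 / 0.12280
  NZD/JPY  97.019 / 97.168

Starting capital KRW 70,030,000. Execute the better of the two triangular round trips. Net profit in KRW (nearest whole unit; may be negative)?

Best loop KRW → JPY → NZD → KRW:
KRW 70,030,000 × 0.12261 (sell KRW at bid) = JPY 8,586,378
JPY 8,586,378 ÷ 97.168 (buy NZD at ask) = NZD 88,366.32
NZD 88,366.32 ÷ 0.0012468 (buy KRW at ask) = KRW 70,874,492

Net profit: KRW 844,492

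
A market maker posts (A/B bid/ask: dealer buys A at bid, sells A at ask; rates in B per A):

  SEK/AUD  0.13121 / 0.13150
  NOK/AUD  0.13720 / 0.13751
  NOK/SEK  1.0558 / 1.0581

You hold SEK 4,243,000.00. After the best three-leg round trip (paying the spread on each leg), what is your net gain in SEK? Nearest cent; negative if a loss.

Net profit: SEK 31,519.90

Best loop SEK → AUD → NOK → SEK:
SEK 4,243,000.00 × 0.13121 (sell SEK at bid) = AUD 556,724.03
AUD 556,724.03 ÷ 0.13751 (buy NOK at ask) = NOK 4,048,607.59
NOK 4,048,607.59 × 1.0558 (sell NOK at bid) = SEK 4,274,519.90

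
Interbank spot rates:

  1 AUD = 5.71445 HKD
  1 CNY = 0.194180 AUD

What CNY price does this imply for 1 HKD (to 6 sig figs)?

1 HKD ÷ 5.71445 = 0.174995 AUD
0.174995 AUD ÷ 0.194180 = 0.9012 CNY

HKD/CNY = 0.901200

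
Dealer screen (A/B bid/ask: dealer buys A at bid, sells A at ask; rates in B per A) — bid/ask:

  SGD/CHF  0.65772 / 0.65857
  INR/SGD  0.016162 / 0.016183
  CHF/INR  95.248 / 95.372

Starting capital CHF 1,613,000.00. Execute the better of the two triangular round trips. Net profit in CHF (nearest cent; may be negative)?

Best loop CHF → INR → SGD → CHF:
CHF 1,613,000.00 × 95.248 (sell CHF at bid) = INR 153,635,024.00
INR 153,635,024.00 × 0.016162 (sell INR at bid) = SGD 2,483,049.26
SGD 2,483,049.26 × 0.65772 (sell SGD at bid) = CHF 1,633,151.16

Net profit: CHF 20,151.16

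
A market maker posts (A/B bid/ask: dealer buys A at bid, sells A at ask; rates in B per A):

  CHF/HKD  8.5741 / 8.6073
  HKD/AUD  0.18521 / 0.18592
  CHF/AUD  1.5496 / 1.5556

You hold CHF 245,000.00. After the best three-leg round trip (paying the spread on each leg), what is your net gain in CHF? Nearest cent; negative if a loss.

Best loop CHF → HKD → AUD → CHF:
CHF 245,000.00 × 8.5741 (sell CHF at bid) = HKD 2,100,654.50
HKD 2,100,654.50 × 0.18521 (sell HKD at bid) = AUD 389,062.22
AUD 389,062.22 ÷ 1.5556 (buy CHF at ask) = CHF 250,104.28

Net profit: CHF 5,104.28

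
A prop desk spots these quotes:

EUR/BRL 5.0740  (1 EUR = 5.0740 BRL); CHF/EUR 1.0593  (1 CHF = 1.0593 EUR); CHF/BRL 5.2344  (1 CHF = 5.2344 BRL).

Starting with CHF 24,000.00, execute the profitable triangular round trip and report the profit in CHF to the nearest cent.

Profitable loop is CHF → EUR → BRL → CHF:
CHF 24,000.00 × 1.0593 = EUR 25,423.20
EUR 25,423.20 × 5.0740 = BRL 128,997.32
BRL 128,997.32 ÷ 5.2344 = CHF 24,644.15
Profit = CHF 24,644.15 − CHF 24,000.00

Profit: CHF 644.15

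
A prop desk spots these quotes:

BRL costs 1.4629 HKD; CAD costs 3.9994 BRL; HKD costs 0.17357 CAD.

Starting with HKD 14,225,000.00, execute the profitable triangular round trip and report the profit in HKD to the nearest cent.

Profit: HKD 220,627.80

Profitable loop is HKD → CAD → BRL → HKD:
HKD 14,225,000.00 × 0.17357 = CAD 2,469,033.25
CAD 2,469,033.25 × 3.9994 = BRL 9,874,651.58
BRL 9,874,651.58 × 1.4629 = HKD 14,445,627.80
Profit = HKD 14,445,627.80 − HKD 14,225,000.00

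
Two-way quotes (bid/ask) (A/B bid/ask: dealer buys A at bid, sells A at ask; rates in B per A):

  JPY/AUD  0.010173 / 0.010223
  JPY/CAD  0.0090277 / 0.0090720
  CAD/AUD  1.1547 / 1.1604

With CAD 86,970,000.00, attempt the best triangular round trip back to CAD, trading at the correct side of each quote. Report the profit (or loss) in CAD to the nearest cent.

Net profit: CAD 1,712,390.98

Best loop CAD → AUD → JPY → CAD:
CAD 86,970,000.00 × 1.1547 (sell CAD at bid) = AUD 100,424,259.00
AUD 100,424,259.00 ÷ 0.010223 (buy JPY at ask) = JPY 9,823,364,864
JPY 9,823,364,864 × 0.0090277 (sell JPY at bid) = CAD 88,682,390.98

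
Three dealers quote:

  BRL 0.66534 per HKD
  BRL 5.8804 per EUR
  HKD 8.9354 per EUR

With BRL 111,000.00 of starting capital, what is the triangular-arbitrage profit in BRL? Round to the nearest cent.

Profit: BRL 1,220.90

Profitable loop is BRL → EUR → HKD → BRL:
BRL 111,000.00 ÷ 5.8804 = EUR 18,876.27
EUR 18,876.27 × 8.9354 = HKD 168,667.00
HKD 168,667.00 × 0.66534 = BRL 112,220.90
Profit = BRL 112,220.90 − BRL 111,000.00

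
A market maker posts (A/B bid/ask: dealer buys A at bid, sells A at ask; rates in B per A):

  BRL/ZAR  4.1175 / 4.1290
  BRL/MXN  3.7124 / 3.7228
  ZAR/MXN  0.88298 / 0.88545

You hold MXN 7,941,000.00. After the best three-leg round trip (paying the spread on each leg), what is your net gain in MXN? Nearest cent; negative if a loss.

Best loop MXN → ZAR → BRL → MXN:
MXN 7,941,000.00 ÷ 0.88545 (buy ZAR at ask) = ZAR 8,968,321.19
ZAR 8,968,321.19 ÷ 4.1290 (buy BRL at ask) = BRL 2,172,032.26
BRL 2,172,032.26 × 3.7124 (sell BRL at bid) = MXN 8,063,452.55

Net profit: MXN 122,452.55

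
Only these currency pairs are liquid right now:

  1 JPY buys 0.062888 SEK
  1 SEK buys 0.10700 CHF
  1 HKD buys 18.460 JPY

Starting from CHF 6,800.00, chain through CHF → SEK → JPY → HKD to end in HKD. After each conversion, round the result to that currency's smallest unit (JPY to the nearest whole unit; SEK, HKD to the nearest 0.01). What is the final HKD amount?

CHF 6,800.00 ÷ 0.10700 = SEK 63,551.40
SEK 63,551.40 ÷ 0.062888 = JPY 1,010,549
JPY 1,010,549 ÷ 18.460 = HKD 54,742.63

HKD 54,742.63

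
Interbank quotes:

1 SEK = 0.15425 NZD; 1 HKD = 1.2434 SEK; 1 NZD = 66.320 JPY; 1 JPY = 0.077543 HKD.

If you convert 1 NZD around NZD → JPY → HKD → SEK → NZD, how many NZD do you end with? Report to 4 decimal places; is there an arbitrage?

0.9863 (arbitrage exists)

Around NZD → JPY → HKD → SEK → NZD: 1 × 66.320 × 0.077543 × 1.2434 × 0.15425 = 0.986332
Product < 1; profitable direction is NZD → SEK → HKD → JPY → NZD.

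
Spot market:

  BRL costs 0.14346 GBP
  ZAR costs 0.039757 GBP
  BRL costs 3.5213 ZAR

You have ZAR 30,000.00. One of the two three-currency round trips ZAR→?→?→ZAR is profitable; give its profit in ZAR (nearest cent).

Profitable loop is ZAR → BRL → GBP → ZAR:
ZAR 30,000.00 ÷ 3.5213 = BRL 8,519.58
BRL 8,519.58 × 0.14346 = GBP 1,222.22
GBP 1,222.22 ÷ 0.039757 = ZAR 30,742.24
Profit = ZAR 30,742.24 − ZAR 30,000.00

Profit: ZAR 742.24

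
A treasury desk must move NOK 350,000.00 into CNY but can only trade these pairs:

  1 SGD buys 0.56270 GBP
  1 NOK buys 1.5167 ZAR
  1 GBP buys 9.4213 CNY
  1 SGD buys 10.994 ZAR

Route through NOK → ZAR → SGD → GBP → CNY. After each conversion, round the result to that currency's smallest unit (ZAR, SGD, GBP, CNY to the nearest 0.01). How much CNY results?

NOK 350,000.00 × 1.5167 = ZAR 530,845.00
ZAR 530,845.00 ÷ 10.994 = SGD 48,284.97
SGD 48,284.97 × 0.56270 = GBP 27,169.95
GBP 27,169.95 × 9.4213 = CNY 255,976.25

CNY 255,976.25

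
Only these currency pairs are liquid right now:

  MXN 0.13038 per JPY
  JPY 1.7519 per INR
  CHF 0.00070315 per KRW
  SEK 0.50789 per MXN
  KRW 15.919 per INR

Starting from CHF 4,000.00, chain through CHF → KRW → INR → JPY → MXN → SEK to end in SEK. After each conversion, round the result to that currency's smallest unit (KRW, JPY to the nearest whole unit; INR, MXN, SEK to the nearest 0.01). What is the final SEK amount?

SEK 41,455.89

CHF 4,000.00 ÷ 0.00070315 = KRW 5,688,687
KRW 5,688,687 ÷ 15.919 = INR 357,352.03
INR 357,352.03 × 1.7519 = JPY 626,045
JPY 626,045 × 0.13038 = MXN 81,623.75
MXN 81,623.75 × 0.50789 = SEK 41,455.89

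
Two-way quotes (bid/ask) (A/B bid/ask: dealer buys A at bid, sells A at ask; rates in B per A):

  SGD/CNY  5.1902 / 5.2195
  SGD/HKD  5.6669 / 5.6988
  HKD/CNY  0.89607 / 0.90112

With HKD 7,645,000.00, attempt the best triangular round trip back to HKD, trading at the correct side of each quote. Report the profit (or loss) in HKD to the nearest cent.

Best loop HKD → SGD → CNY → HKD:
HKD 7,645,000.00 ÷ 5.6988 (buy SGD at ask) = SGD 1,341,510.49
SGD 1,341,510.49 × 5.1902 (sell SGD at bid) = CNY 6,962,707.76
CNY 6,962,707.76 ÷ 0.90112 (buy HKD at ask) = HKD 7,726,726.48

Net profit: HKD 81,726.48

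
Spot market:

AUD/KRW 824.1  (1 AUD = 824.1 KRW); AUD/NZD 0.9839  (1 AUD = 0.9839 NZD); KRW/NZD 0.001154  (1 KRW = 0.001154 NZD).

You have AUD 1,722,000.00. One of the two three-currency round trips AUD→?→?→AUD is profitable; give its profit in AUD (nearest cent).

Profitable loop is AUD → NZD → KRW → AUD:
AUD 1,722,000.00 × 0.9839 = NZD 1,694,275.80
NZD 1,694,275.80 ÷ 0.001154 = KRW 1,468,176,603
KRW 1,468,176,603 ÷ 824.1 = AUD 1,781,551.51
Profit = AUD 1,781,551.51 − AUD 1,722,000.00

Profit: AUD 59,551.51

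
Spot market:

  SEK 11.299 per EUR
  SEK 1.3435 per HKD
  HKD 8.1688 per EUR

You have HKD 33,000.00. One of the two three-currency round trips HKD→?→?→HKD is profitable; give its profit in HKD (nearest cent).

Profit: HKD 974.89

Profitable loop is HKD → EUR → SEK → HKD:
HKD 33,000.00 ÷ 8.1688 = EUR 4,039.76
EUR 4,039.76 × 11.299 = SEK 45,645.26
SEK 45,645.26 ÷ 1.3435 = HKD 33,974.89
Profit = HKD 33,974.89 − HKD 33,000.00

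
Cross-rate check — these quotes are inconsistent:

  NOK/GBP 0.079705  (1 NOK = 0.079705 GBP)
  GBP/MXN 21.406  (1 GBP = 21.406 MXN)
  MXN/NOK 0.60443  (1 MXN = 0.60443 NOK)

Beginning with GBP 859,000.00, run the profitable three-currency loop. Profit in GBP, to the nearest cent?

Profitable loop is GBP → MXN → NOK → GBP:
GBP 859,000.00 × 21.406 = MXN 18,387,754.00
MXN 18,387,754.00 × 0.60443 = NOK 11,114,110.15
NOK 11,114,110.15 × 0.079705 = GBP 885,850.15
Profit = GBP 885,850.15 − GBP 859,000.00

Profit: GBP 26,850.15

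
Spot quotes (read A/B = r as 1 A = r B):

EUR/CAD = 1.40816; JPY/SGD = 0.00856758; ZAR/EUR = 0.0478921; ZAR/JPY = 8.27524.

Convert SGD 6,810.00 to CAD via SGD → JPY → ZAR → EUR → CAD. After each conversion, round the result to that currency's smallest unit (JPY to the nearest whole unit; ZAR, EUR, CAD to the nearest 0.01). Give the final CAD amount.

SGD 6,810.00 ÷ 0.00856758 = JPY 794,857
JPY 794,857 ÷ 8.27524 = ZAR 96,052.44
ZAR 96,052.44 × 0.0478921 = EUR 4,600.15
EUR 4,600.15 × 1.40816 = CAD 6,477.75

CAD 6,477.75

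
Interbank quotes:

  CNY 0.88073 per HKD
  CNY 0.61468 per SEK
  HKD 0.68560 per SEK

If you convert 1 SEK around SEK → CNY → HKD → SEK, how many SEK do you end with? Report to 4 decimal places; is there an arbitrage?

Around SEK → CNY → HKD → SEK: 1 × 0.61468 ÷ 0.88073 ÷ 0.68560 = 1.017971
Product > 1; profitable direction is SEK → CNY → HKD → SEK.

1.0180 (arbitrage exists)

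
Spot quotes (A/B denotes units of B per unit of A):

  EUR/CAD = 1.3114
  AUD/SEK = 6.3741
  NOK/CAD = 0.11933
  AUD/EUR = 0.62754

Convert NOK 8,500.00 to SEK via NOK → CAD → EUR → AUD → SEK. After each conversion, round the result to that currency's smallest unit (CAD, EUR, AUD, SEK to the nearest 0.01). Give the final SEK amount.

NOK 8,500.00 × 0.11933 = CAD 1,014.31
CAD 1,014.31 ÷ 1.3114 = EUR 773.46
EUR 773.46 ÷ 0.62754 = AUD 1,232.53
AUD 1,232.53 × 6.3741 = SEK 7,856.27

SEK 7,856.27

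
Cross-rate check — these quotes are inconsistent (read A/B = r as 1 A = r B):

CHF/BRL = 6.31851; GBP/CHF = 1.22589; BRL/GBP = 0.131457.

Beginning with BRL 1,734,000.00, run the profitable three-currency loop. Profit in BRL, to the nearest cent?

Profitable loop is BRL → GBP → CHF → BRL:
BRL 1,734,000.00 × 0.131457 = GBP 227,946.44
GBP 227,946.44 × 1.22589 = CHF 279,437.26
CHF 279,437.26 × 6.31851 = BRL 1,765,627.11
Profit = BRL 1,765,627.11 − BRL 1,734,000.00

Profit: BRL 31,627.11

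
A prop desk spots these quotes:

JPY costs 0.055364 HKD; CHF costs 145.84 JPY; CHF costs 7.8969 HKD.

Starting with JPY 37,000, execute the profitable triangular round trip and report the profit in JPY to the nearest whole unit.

Profitable loop is JPY → HKD → CHF → JPY:
JPY 37,000 × 0.055364 = HKD 2,048.47
HKD 2,048.47 ÷ 7.8969 = CHF 259.40
CHF 259.40 × 145.84 = JPY 37,831
Profit = JPY 37,831 − JPY 37,000

Profit: JPY 831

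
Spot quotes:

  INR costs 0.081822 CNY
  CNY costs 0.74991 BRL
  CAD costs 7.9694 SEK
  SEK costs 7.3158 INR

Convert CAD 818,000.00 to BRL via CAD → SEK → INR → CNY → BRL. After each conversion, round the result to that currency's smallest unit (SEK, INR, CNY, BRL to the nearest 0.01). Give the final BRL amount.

CAD 818,000.00 × 7.9694 = SEK 6,518,969.20
SEK 6,518,969.20 × 7.3158 = INR 47,691,474.87
INR 47,691,474.87 × 0.081822 = CNY 3,902,211.86
CNY 3,902,211.86 × 0.74991 = BRL 2,926,307.70

BRL 2,926,307.70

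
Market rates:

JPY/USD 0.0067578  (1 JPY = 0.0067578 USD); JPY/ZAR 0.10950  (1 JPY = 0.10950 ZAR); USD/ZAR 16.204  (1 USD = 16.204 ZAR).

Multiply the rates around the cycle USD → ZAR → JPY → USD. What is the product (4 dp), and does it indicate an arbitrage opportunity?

Around USD → ZAR → JPY → USD: 1 × 16.204 ÷ 0.10950 × 0.0067578 = 1.000031
Product ≈ 1 (deviation 0.003%, within rounding noise).

1.0000 (no arbitrage)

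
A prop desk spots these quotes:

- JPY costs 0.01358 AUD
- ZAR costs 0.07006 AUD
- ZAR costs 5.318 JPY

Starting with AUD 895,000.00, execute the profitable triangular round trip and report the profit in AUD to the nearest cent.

Profit: AUD 27,573.56

Profitable loop is AUD → ZAR → JPY → AUD:
AUD 895,000.00 ÷ 0.07006 = ZAR 12,774,764.49
ZAR 12,774,764.49 × 5.318 = JPY 67,936,198
JPY 67,936,198 × 0.01358 = AUD 922,573.56
Profit = AUD 922,573.56 − AUD 895,000.00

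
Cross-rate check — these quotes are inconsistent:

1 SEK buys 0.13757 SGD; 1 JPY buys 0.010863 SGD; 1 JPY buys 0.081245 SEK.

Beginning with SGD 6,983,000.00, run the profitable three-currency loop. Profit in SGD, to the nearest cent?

Profitable loop is SGD → JPY → SEK → SGD:
SGD 6,983,000.00 ÷ 0.010863 = JPY 642,824,266
JPY 642,824,266 × 0.081245 = SEK 52,226,257.48
SEK 52,226,257.48 × 0.13757 = SGD 7,184,766.24
Profit = SGD 7,184,766.24 − SGD 6,983,000.00

Profit: SGD 201,766.24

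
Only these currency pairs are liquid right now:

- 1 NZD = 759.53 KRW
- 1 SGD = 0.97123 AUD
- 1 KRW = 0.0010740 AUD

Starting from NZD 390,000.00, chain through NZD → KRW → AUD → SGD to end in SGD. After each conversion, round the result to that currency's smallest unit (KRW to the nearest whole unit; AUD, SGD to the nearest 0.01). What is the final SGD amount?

SGD 327,560.66

NZD 390,000.00 × 759.53 = KRW 296,216,700
KRW 296,216,700 × 0.0010740 = AUD 318,136.74
AUD 318,136.74 ÷ 0.97123 = SGD 327,560.66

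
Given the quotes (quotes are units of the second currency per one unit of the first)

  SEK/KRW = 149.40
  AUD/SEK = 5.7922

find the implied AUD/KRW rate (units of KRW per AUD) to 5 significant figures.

AUD/KRW = 865.35

1 AUD × 5.7922 = 5.7922 SEK
5.7922 SEK × 149.40 = 865.355 KRW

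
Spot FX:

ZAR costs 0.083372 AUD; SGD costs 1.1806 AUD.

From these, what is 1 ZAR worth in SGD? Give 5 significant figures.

1 ZAR × 0.083372 = 0.083372 AUD
0.083372 AUD ÷ 1.1806 = 0.0706183 SGD

ZAR/SGD = 0.070618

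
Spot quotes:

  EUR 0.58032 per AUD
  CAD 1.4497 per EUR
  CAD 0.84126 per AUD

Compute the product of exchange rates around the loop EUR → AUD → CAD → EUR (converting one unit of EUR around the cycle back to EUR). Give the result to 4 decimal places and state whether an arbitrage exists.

1.0000 (no arbitrage)

Around EUR → AUD → CAD → EUR: 1 ÷ 0.58032 × 0.84126 ÷ 1.4497 = 0.999964
Product ≈ 1 (deviation 0.004%, within rounding noise).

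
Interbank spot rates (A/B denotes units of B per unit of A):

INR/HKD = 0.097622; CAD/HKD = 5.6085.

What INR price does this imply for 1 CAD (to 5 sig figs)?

1 CAD × 5.6085 = 5.6085 HKD
5.6085 HKD ÷ 0.097622 = 57.4512 INR

CAD/INR = 57.451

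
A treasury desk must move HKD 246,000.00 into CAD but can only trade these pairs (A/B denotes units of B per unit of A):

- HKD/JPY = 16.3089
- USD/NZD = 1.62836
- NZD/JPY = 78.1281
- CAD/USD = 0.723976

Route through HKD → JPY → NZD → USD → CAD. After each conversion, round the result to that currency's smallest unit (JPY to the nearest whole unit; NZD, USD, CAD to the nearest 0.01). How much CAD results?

HKD 246,000.00 × 16.3089 = JPY 4,011,989
JPY 4,011,989 ÷ 78.1281 = NZD 51,351.42
NZD 51,351.42 ÷ 1.62836 = USD 31,535.67
USD 31,535.67 ÷ 0.723976 = CAD 43,559.00

CAD 43,559.00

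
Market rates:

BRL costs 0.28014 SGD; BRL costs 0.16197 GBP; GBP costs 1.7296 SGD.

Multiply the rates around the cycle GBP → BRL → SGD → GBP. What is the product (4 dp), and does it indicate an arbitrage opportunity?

1.0000 (no arbitrage)

Around GBP → BRL → SGD → GBP: 1 ÷ 0.16197 × 0.28014 ÷ 1.7296 = 0.999988
Product ≈ 1 (deviation 0.001%, within rounding noise).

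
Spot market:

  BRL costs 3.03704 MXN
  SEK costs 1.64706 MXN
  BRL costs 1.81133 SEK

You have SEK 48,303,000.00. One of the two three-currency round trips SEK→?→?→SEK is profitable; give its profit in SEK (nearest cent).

Profitable loop is SEK → BRL → MXN → SEK:
SEK 48,303,000.00 ÷ 1.81133 = BRL 26,667,145.14
BRL 26,667,145.14 × 3.03704 = MXN 80,989,186.47
MXN 80,989,186.47 ÷ 1.64706 = SEK 49,171,970.95
Profit = SEK 49,171,970.95 − SEK 48,303,000.00

Profit: SEK 868,970.95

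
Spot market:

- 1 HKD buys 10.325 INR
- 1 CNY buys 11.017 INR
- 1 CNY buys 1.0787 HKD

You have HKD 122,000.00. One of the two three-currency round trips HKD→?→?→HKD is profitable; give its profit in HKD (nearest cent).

Profit: HKD 1,335.25

Profitable loop is HKD → INR → CNY → HKD:
HKD 122,000.00 × 10.325 = INR 1,259,650.00
INR 1,259,650.00 ÷ 11.017 = CNY 114,336.93
CNY 114,336.93 × 1.0787 = HKD 123,335.25
Profit = HKD 123,335.25 − HKD 122,000.00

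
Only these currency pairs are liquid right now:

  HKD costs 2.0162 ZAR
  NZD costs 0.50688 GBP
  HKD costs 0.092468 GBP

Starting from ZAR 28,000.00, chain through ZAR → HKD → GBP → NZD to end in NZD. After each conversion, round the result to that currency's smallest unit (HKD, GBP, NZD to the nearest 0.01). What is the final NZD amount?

ZAR 28,000.00 ÷ 2.0162 = HKD 13,887.51
HKD 13,887.51 × 0.092468 = GBP 1,284.15
GBP 1,284.15 ÷ 0.50688 = NZD 2,533.44

NZD 2,533.44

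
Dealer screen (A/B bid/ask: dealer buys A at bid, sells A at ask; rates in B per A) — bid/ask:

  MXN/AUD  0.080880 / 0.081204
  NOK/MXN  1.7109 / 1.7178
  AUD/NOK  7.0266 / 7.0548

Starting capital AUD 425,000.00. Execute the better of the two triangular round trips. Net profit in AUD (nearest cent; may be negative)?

Best loop AUD → MXN → NOK → AUD:
AUD 425,000.00 ÷ 0.081204 (buy MXN at ask) = MXN 5,233,732.33
MXN 5,233,732.33 ÷ 1.7178 (buy NOK at ask) = NOK 3,046,764.66
NOK 3,046,764.66 ÷ 7.0548 (buy AUD at ask) = AUD 431,871.16

Net profit: AUD 6,871.16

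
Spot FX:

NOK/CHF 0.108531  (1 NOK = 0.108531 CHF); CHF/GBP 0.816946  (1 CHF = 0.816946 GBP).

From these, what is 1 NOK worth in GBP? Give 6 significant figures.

NOK/GBP = 0.0886640

1 NOK × 0.108531 = 0.108531 CHF
0.108531 CHF × 0.816946 = 0.088664 GBP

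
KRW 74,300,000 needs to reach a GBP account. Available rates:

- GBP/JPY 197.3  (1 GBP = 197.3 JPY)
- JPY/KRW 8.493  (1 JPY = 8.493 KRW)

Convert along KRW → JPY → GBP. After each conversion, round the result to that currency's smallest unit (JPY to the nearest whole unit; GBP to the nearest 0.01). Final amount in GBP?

GBP 44,340.50

KRW 74,300,000 ÷ 8.493 = JPY 8,748,381
JPY 8,748,381 ÷ 197.3 = GBP 44,340.50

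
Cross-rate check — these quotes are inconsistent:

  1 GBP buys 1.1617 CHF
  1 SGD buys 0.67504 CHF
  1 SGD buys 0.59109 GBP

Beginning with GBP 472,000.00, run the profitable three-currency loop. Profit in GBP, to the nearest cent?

Profit: GBP 8,131.38

Profitable loop is GBP → CHF → SGD → GBP:
GBP 472,000.00 × 1.1617 = CHF 548,322.40
CHF 548,322.40 ÷ 0.67504 = SGD 812,281.35
SGD 812,281.35 × 0.59109 = GBP 480,131.38
Profit = GBP 480,131.38 − GBP 472,000.00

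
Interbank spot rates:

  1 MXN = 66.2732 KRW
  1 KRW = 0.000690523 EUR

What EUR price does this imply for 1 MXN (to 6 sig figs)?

MXN/EUR = 0.0457632

1 MXN × 66.2732 = 66.2732 KRW
66.2732 KRW × 0.000690523 = 0.0457632 EUR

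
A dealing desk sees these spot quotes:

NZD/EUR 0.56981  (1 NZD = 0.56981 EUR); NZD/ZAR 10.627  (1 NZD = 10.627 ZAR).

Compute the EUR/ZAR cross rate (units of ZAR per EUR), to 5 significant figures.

EUR/ZAR = 18.650

1 EUR ÷ 0.56981 = 1.75497 NZD
1.75497 NZD × 10.627 = 18.6501 ZAR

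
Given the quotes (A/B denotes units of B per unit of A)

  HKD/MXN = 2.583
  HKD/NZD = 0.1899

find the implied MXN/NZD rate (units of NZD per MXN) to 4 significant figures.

1 MXN ÷ 2.583 = 0.387147 HKD
0.387147 HKD × 0.1899 = 0.0735192 NZD

MXN/NZD = 0.07352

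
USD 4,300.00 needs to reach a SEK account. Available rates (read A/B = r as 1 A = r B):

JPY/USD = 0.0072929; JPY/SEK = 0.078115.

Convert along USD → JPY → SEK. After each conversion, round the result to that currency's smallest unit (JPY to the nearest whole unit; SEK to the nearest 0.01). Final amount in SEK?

USD 4,300.00 ÷ 0.0072929 = JPY 589,615
JPY 589,615 × 0.078115 = SEK 46,057.78

SEK 46,057.78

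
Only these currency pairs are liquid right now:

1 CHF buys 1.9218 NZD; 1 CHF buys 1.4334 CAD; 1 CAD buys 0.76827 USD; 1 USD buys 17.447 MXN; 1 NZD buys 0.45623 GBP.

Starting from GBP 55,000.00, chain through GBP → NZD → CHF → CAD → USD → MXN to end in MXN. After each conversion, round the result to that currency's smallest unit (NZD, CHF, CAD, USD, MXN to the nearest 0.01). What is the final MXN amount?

MXN 1,205,237.54

GBP 55,000.00 ÷ 0.45623 = NZD 120,553.23
NZD 120,553.23 ÷ 1.9218 = CHF 62,729.33
CHF 62,729.33 × 1.4334 = CAD 89,916.22
CAD 89,916.22 × 0.76827 = USD 69,079.93
USD 69,079.93 × 17.447 = MXN 1,205,237.54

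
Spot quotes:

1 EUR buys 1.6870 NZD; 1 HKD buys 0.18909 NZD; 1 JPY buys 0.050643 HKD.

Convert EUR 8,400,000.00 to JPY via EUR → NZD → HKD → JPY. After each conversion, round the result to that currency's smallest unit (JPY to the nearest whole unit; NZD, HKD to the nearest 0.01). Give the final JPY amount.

JPY 1,479,811,446

EUR 8,400,000.00 × 1.6870 = NZD 14,170,800.00
NZD 14,170,800.00 ÷ 0.18909 = HKD 74,942,091.07
HKD 74,942,091.07 ÷ 0.050643 = JPY 1,479,811,446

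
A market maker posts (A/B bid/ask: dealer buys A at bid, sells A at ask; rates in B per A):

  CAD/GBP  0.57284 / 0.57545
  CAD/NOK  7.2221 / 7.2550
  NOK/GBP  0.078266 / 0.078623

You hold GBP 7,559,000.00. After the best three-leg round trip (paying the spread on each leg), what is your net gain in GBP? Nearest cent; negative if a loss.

Best loop GBP → NOK → CAD → GBP:
GBP 7,559,000.00 ÷ 0.078623 (buy NOK at ask) = NOK 96,142,350.20
NOK 96,142,350.20 ÷ 7.2550 (buy CAD at ask) = CAD 13,251,874.60
CAD 13,251,874.60 × 0.57284 (sell CAD at bid) = GBP 7,591,203.84

Net profit: GBP 32,203.84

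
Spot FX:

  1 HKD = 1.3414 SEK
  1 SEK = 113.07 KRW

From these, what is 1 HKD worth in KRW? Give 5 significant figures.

HKD/KRW = 151.67

1 HKD × 1.3414 = 1.3414 SEK
1.3414 SEK × 113.07 = 151.672 KRW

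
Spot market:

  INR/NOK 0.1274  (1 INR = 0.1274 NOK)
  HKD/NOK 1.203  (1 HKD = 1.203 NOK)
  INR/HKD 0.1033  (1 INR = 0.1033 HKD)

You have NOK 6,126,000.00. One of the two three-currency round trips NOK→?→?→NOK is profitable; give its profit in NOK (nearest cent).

Profit: NOK 154,301.18

Profitable loop is NOK → HKD → INR → NOK:
NOK 6,126,000.00 ÷ 1.203 = HKD 5,092,269.33
HKD 5,092,269.33 ÷ 0.1033 = INR 49,295,927.65
INR 49,295,927.65 × 0.1274 = NOK 6,280,301.18
Profit = NOK 6,280,301.18 − NOK 6,126,000.00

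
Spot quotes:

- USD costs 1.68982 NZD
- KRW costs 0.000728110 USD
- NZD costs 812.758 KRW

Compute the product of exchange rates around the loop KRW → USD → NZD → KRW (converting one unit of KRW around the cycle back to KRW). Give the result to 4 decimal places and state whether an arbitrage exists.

1.0000 (no arbitrage)

Around KRW → USD → NZD → KRW: 1 × 0.000728110 × 1.68982 × 812.758 = 0.999997
Product ≈ 1 (deviation 0.000%, within rounding noise).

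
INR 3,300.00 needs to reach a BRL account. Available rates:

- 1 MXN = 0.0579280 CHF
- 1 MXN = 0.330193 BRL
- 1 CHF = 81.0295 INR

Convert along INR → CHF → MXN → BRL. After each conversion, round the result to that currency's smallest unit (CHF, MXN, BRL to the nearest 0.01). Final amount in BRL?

INR 3,300.00 ÷ 81.0295 = CHF 40.73
CHF 40.73 ÷ 0.0579280 = MXN 703.11
MXN 703.11 × 0.330193 = BRL 232.16

BRL 232.16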